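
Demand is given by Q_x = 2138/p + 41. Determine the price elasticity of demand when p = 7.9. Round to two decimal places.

At p = 7.9, Q_x = 311.6329.
dQ_x/dp = −2138/p² = −34.2573.
Point elasticity E = (dQ_x/dp)·(p/Q_x) = -34.2573 × 7.9/311.6329 ≈ -0.87.
|E| < 1, so demand is inelastic at this price.

-0.87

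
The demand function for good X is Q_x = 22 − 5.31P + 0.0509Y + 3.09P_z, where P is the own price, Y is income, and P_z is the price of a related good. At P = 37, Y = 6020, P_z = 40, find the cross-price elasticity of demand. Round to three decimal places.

At the given point, Q_x = 22 − 5.31(37) + 0.0509(6020) + 3.09(40) = 22 − 196.47 + 306.418 + 123.6 = 255.548.
∂Q_x/∂P_z = +3.09, so E_xy = 3.09·(40/255.548) ≈ 0.484.
E_xy > 0: the goods are substitutes.

0.484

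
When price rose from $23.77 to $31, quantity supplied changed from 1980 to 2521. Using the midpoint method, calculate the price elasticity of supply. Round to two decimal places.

0.91

%ΔQ = (2521 − 1980)/[(1980 + 2521)/2] = 541/2250.5 ≈ 0.2404.
%ΔP = (31 − 23.77)/[(23.77 + 31)/2] = 7.23/27.385 ≈ 0.2640.
Arc elasticity E = %ΔQ/%ΔP ≈ 0.2404/0.2640 ≈ 0.91.
|E| < 1: supply is inelastic over this range.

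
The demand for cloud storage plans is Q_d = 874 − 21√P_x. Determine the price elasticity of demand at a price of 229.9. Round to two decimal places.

At P_x = 229.9, Q_d = 555.5885.
dQ_d/dP_x = −21/(2√P_x) = −21/(2·15.1625).
Point elasticity E = (dQ_d/dP_x)·(P_x/Q_d) = -0.6925 × 229.9/555.5885 ≈ -0.29.
|E| < 1, so demand is inelastic at this price.

-0.29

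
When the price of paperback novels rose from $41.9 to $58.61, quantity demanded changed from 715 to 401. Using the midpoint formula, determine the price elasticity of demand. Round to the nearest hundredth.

-1.69

%ΔQ = (401 − 715)/[(715 + 401)/2] = -314/558 ≈ -0.5627.
%ΔP = (58.61 − 41.9)/[(41.9 + 58.61)/2] = 16.71/50.255 ≈ 0.3325.
Arc elasticity E = %ΔQ/%ΔP ≈ -0.5627/0.3325 ≈ -1.69.
|E| > 1: demand is elastic over this range.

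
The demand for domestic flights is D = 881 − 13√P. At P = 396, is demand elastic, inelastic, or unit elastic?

inelastic

At P = 396, D = 622.3033.
dD/dP = −13/(2√P) = −13/(2·19.8997).
Point elasticity E = (dD/dP)·(P/D) = -0.3266 × 396/622.3033 ≈ -0.208.
|E| ≈ 0.208 < 1, so demand is inelastic.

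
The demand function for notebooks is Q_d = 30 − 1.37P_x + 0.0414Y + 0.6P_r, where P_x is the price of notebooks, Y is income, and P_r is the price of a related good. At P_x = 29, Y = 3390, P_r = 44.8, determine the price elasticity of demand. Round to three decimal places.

-0.252

Evaluating quantity at (P_x, Y, P_r) gives Q_d = 30 − 1.37(29) + 0.0414(3390) + 0.6(44.8) = 30 − 39.73 + 140.346 + 26.88 = 157.496.
∂Q_d/∂P_x = −1.37, so E_p = (−1.37)·(29/157.496) ≈ -0.252.
|E_p| < 1: demand is inelastic.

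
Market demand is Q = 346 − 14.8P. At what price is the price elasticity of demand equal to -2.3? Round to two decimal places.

Set −bP/(a − bP) = −2.3 ⇒ bP = 2.3(a − bP) ⇒ bP(1+2.3) = 2.3·a.
P = 2.3·346/(14.8·3.3) ≈ 16.29.

16.29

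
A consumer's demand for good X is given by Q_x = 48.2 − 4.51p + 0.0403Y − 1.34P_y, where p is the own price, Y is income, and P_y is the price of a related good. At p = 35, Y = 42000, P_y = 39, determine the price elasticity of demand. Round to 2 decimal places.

At the given point, Q_x = 48.2 − 4.51(35) + 0.0403(42000) − 1.34(39) = 48.2 − 157.85 + 1692.6 − 52.26 = 1530.69.
∂Q_x/∂p = −4.51, so E_p = (−4.51)·(35/1530.69) ≈ -0.10.
|E_p| < 1: demand is inelastic.

-0.10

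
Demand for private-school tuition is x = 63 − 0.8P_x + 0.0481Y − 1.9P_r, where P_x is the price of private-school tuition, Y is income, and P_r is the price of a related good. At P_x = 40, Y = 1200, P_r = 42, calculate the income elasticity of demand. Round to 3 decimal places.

6.471

At the given point, x = 63 − 0.8(40) + 0.0481(1200) − 1.9(42) = 63 − 32 + 57.72 − 79.8 = 8.92.
∂x/∂Y = +0.0481, so E_I = 0.0481·(1200/8.92) ≈ 6.471.
E_I > 1: normal good (luxury).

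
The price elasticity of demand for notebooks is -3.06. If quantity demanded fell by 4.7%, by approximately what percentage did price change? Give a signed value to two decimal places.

%ΔQ ≈ E × %ΔP ⇒ %ΔP = %ΔQ / E = (-4.7%)/(-3.06) ≈ 1.54%.

1.54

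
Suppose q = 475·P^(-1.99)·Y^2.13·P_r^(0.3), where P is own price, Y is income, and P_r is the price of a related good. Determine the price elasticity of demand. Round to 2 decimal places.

-1.99

For a Cobb–Douglas (constant-elasticity) form q = A·P^α·…, the elasticity with respect to P equals the exponent α at every point.
Here the exponent on P is -1.99, so the price elasticity of demand is -1.99.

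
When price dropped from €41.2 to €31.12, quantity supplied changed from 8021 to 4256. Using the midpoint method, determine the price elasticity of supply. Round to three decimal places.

2.200

%ΔQ = (4256 − 8021)/[(8021 + 4256)/2] = -3765/6138.5 ≈ -0.6133.
%Δp = (31.12 − 41.2)/[(41.2 + 31.12)/2] = -10.08/36.16 ≈ -0.2788.
Arc elasticity E = %ΔQ/%Δp ≈ -0.6133/-0.2788 ≈ 2.200.
|E| > 1: supply is elastic over this range.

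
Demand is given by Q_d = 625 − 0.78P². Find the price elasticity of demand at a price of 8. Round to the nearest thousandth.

-0.174

At P = 8, Q_d = 575.08.
dQ_d/dP = −2·0.78·P = −12.48.
Point elasticity E = (dQ_d/dP)·(P/Q_d) = -12.48 × 8/575.08 ≈ -0.174.
|E| < 1, so demand is inelastic at this price.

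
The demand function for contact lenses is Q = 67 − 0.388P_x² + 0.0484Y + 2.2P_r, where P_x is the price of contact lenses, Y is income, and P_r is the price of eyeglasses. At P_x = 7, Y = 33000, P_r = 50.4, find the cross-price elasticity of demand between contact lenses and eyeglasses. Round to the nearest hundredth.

Substituting, Q = 67 − 0.388(7)² + 0.0484(33000) + 2.2(50.4) = 67 − 19.012 + 1597.2 + 110.88 = 1756.068.
∂Q/∂P_r = +2.2, so E_xy = 2.2·(50.4/1756.068) ≈ 0.06.
E_xy > 0: the goods are substitutes.

0.06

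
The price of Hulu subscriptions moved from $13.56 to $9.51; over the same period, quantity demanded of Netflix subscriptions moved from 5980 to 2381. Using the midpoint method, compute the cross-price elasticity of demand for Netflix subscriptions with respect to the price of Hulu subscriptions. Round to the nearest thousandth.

%ΔQ_x = (2381 − 5980)/[(5980+2381)/2] = -3599/4180.5 ≈ -0.8609.
%ΔP_y = (9.51 − 13.56)/[(13.56+9.51)/2] ≈ -0.3511.
E_xy = -0.8609/-0.3511 ≈ 2.452.
E_xy > 0, so Netflix subscriptions and Hulu subscriptions are substitutes.

2.452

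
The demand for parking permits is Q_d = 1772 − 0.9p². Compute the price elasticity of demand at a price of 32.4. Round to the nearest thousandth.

-2.284

At p = 32.4, Q_d = 827.216.
dQ_d/dp = −2·0.9·p = −58.32.
Point elasticity E = (dQ_d/dp)·(p/Q_d) = -58.32 × 32.4/827.216 ≈ -2.284.
|E| > 1, so demand is elastic at this price.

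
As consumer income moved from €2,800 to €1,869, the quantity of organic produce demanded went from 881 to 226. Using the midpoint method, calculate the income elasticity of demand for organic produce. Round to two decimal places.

2.97

%ΔQ = (226 − 881)/[(881+226)/2] = -655/553.5 ≈ -1.1834.
%ΔM = (1,869 − 2,800)/[(2,800+1,869)/2] = -931/2334.5 ≈ -0.3988.
E_I = %ΔQ/%ΔM ≈ 2.97.
E_I > 1: normal good (luxury).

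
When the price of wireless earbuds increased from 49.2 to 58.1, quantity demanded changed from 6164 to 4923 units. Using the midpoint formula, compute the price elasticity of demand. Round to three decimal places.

%ΔQ = (4923 − 6164)/[(6164 + 4923)/2] = -1241/5543.5 ≈ -0.2239.
%ΔP = (58.1 − 49.2)/[(49.2 + 58.1)/2] = 8.9/53.65 ≈ 0.1659.
Arc elasticity E = %ΔQ/%ΔP ≈ -0.2239/0.1659 ≈ -1.349.
|E| > 1: demand is elastic over this range.

-1.349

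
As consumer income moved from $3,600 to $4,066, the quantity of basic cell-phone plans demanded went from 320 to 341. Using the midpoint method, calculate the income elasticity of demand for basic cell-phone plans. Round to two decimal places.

%ΔQ = (341 − 320)/[(320+341)/2] = 21/330.5 ≈ 0.0635.
%ΔM = (4,066 − 3,600)/[(3,600+4,066)/2] = 466/3833 ≈ 0.1216.
E_I = %ΔQ/%ΔM ≈ 0.52.
E_I ∈ (0,1): normal good (necessity).

0.52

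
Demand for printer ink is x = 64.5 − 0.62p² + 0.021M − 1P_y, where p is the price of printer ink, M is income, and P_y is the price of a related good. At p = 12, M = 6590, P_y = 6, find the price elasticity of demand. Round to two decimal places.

-1.66

x = 64.5 − 0.62(12)² + 0.021(6590) − 1(6) = 64.5 − 89.28 + 138.39 − 6 = 107.61.
∂x/∂p = −2·0.62·p = -14.88, so E_p = -14.88·(12/107.61) ≈ -1.66.
|E_p| > 1: demand is elastic.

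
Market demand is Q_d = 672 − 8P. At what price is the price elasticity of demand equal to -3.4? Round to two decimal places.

Set −bP/(a − bP) = −3.4 ⇒ bP = 3.4(a − bP) ⇒ bP(1+3.4) = 3.4·a.
P = 3.4·672/(8·4.4) ≈ 64.91.

64.91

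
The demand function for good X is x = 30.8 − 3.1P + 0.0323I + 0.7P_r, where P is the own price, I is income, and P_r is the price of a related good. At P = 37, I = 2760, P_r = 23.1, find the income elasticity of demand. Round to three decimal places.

4.162

Substituting, x = 30.8 − 3.1(37) + 0.0323(2760) + 0.7(23.1) = 30.8 − 114.7 + 89.148 + 16.17 = 21.418.
∂x/∂I = +0.0323, so E_I = 0.0323·(2760/21.418) ≈ 4.162.
E_I > 1: normal good (luxury).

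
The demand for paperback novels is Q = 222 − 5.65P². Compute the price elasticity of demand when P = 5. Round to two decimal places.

-3.50

At P = 5, Q = 80.75.
dQ/dP = −2·5.65·P = −56.5.
Point elasticity E = (dQ/dP)·(P/Q) = -56.5 × 5/80.75 ≈ -3.50.
|E| > 1, so demand is elastic at this price.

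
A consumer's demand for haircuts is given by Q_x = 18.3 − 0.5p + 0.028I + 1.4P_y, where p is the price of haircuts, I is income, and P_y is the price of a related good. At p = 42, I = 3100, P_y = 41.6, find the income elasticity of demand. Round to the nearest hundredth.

Substituting, Q_x = 18.3 − 0.5(42) + 0.028(3100) + 1.4(41.6) = 18.3 − 21 + 86.8 + 58.24 = 142.34.
∂Q_x/∂I = +0.028, so E_I = 0.028·(3100/142.34) ≈ 0.61.
E_I ∈ (0,1): normal good (necessity).

0.61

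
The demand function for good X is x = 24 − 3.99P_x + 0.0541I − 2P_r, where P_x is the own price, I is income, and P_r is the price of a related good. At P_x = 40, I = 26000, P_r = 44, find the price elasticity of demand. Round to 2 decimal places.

Evaluating quantity at (P_x, I, P_r) gives x = 24 − 3.99(40) + 0.0541(26000) − 2(44) = 24 − 159.6 + 1406.6 − 88 = 1183.
∂x/∂P_x = −3.99, so E_p = (−3.99)·(40/1183) ≈ -0.13.
|E_p| < 1: demand is inelastic.

-0.13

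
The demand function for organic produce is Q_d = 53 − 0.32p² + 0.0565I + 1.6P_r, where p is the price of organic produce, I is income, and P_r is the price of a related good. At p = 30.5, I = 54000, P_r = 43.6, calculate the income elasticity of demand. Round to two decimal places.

1.06

Substituting, Q_d = 53 − 0.32(30.5)² + 0.0565(54000) + 1.6(43.6) = 53 − 297.68 + 3051 + 69.76 = 2876.08.
∂Q_d/∂I = +0.0565, so E_I = 0.0565·(54000/2876.08) ≈ 1.06.
E_I > 1: normal good (luxury).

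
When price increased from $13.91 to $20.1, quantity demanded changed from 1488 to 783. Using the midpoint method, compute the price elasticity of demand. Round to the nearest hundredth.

%ΔQ = (783 − 1488)/[(1488 + 783)/2] = -705/1135.5 ≈ -0.6209.
%Δp = (20.1 − 13.91)/[(13.91 + 20.1)/2] = 6.19/17.005 ≈ 0.3640.
Arc elasticity E = %ΔQ/%Δp ≈ -0.6209/0.3640 ≈ -1.71.
|E| > 1: demand is elastic over this range.

-1.71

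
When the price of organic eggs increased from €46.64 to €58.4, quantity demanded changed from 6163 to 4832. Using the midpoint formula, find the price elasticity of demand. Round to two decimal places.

-1.08

%Δq = (4832 − 6163)/[(6163 + 4832)/2] = -1331/5497.5 ≈ -0.2421.
%Δp = (58.4 − 46.64)/[(46.64 + 58.4)/2] = 11.76/52.52 ≈ 0.2239.
Arc elasticity E = %Δq/%Δp ≈ -0.2421/0.2239 ≈ -1.08.
|E| > 1: demand is elastic over this range.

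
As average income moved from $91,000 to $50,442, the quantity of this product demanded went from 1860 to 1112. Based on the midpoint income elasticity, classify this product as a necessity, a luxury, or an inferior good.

%ΔQ = (1112 − 1860)/[(1860+1112)/2] = -748/1486 ≈ -0.5034.
%ΔI = (50,442 − 91,000)/[(91,000+50,442)/2] = -40558/70721 ≈ -0.5735.
E_I = %ΔQ/%ΔI ≈ 0.878.
E_I ∈ (0,1): normal good (necessity).

necessity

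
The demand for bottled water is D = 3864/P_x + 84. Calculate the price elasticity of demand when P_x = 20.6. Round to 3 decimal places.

-0.691

At P_x = 20.6, D = 271.5728.
dD/dP_x = −3864/P_x² = −9.1055.
Point elasticity E = (dD/dP_x)·(P_x/D) = -9.1055 × 20.6/271.5728 ≈ -0.691.
|E| < 1, so demand is inelastic at this price.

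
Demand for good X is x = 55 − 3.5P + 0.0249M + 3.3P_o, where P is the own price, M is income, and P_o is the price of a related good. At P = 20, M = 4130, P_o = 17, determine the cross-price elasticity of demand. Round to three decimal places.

0.390

x = 55 − 3.5(20) + 0.0249(4130) + 3.3(17) = 55 − 70 + 102.837 + 56.1 = 143.937.
∂x/∂P_o = +3.3, so E_xy = 3.3·(17/143.937) ≈ 0.390.
E_xy > 0: the goods are substitutes.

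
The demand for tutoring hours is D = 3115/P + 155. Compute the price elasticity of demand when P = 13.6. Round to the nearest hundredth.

-0.60

At P = 13.6, D = 384.0441.
dD/dP = −3115/P² = −16.8415.
Point elasticity E = (dD/dP)·(P/D) = -16.8415 × 13.6/384.0441 ≈ -0.60.
|E| < 1, so demand is inelastic at this price.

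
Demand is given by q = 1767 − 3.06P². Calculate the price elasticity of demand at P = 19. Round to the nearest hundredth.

At P = 19, q = 662.34.
dq/dP = −2·3.06·P = −116.28.
Point elasticity E = (dq/dP)·(P/q) = -116.28 × 19/662.34 ≈ -3.34.
|E| > 1, so demand is elastic at this price.

-3.34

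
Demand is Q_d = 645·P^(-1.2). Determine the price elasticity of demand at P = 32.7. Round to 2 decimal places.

-1.20

For a Cobb–Douglas (constant-elasticity) form Q_d = A·P^α·…, the elasticity with respect to P equals the exponent α at every point.
Here the exponent on P is -1.2, so the price elasticity of demand is -1.20.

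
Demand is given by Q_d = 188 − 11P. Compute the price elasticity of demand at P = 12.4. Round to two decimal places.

-2.64

At P = 12.4, Q_d = 51.6.
dQ_d/dP = −11.
Point elasticity E = (dQ_d/dP)·(P/Q_d) = -11 × 12.4/51.6 ≈ -2.64.
|E| > 1, so demand is elastic at this price.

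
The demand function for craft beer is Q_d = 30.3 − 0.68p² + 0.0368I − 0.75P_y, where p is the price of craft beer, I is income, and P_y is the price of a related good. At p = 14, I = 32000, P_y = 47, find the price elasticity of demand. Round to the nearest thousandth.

-0.256

Evaluating quantity at (p, I, P_y) gives Q_d = 30.3 − 0.68(14)² + 0.0368(32000) − 0.75(47) = 30.3 − 133.28 + 1177.6 − 35.25 = 1039.37.
∂Q_d/∂p = −2·0.68·p = -19.04, so E_p = -19.04·(14/1039.37) ≈ -0.256.
|E_p| < 1: demand is inelastic.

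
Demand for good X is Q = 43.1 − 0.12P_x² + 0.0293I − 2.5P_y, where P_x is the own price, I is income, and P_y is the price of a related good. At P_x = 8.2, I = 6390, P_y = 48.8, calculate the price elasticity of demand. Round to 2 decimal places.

-0.16

At the given point, Q = 43.1 − 0.12(8.2)² + 0.0293(6390) − 2.5(48.8) = 43.1 − 8.0688 + 187.227 − 122 = 100.2582.
∂Q/∂P_x = −2·0.12·P_x = -1.968, so E_p = -1.968·(8.2/100.2582) ≈ -0.16.
|E_p| < 1: demand is inelastic.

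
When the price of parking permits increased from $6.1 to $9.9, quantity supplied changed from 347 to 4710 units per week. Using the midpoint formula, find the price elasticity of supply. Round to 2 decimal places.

%ΔQ = (4710 − 347)/[(347 + 4710)/2] = 4363/2528.5 ≈ 1.7255.
%Δp = (9.9 − 6.1)/[(6.1 + 9.9)/2] = 3.8/8 ≈ 0.4750.
Arc elasticity E = %ΔQ/%Δp ≈ 1.7255/0.4750 ≈ 3.63.
|E| > 1: supply is elastic over this range.

3.63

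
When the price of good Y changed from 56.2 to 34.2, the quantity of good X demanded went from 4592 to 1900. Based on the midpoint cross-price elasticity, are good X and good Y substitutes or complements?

substitutes

%ΔQ_x = (1900 − 4592)/[(4592+1900)/2] = -2692/3246 ≈ -0.8293.
%ΔP_y = (34.2 − 56.2)/[(56.2+34.2)/2] ≈ -0.4867.
E_xy = -0.8293/-0.4867 ≈ 1.704.
E_xy > 0, so the goods are substitutes.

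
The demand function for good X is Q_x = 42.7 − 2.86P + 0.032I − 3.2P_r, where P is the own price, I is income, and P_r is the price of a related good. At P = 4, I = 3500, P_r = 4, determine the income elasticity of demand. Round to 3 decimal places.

0.859

At the given point, Q_x = 42.7 − 2.86(4) + 0.032(3500) − 3.2(4) = 42.7 − 11.44 + 112 − 12.8 = 130.46.
∂Q_x/∂I = +0.032, so E_I = 0.032·(3500/130.46) ≈ 0.859.
E_I ∈ (0,1): normal good (necessity).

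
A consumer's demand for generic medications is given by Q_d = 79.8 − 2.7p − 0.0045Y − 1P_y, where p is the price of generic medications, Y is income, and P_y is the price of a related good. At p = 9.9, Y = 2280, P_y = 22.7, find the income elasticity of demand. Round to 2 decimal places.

-0.51

First evaluate Q_d: 79.8 − 2.7(9.9) − 0.0045(2280) − 1(22.7) = 79.8 − 26.73 − 10.26 − 22.7 = 20.11.
∂Q_d/∂Y = −0.0045, so E_I = -0.0045·(2280/20.11) ≈ -0.51.
E_I < 0: inferior good.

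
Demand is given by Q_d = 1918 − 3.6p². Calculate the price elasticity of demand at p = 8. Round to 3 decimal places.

At p = 8, Q_d = 1687.6.
dQ_d/dp = −2·3.6·p = −57.6.
Point elasticity E = (dQ_d/dp)·(p/Q_d) = -57.6 × 8/1687.6 ≈ -0.273.
|E| < 1, so demand is inelastic at this price.

-0.273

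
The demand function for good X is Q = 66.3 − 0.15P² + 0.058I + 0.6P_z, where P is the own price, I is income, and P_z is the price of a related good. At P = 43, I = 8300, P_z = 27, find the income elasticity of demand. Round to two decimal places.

1.68

At the given point, Q = 66.3 − 0.15(43)² + 0.058(8300) + 0.6(27) = 66.3 − 277.35 + 481.4 + 16.2 = 286.55.
∂Q/∂I = +0.058, so E_I = 0.058·(8300/286.55) ≈ 1.68.
E_I > 1: normal good (luxury).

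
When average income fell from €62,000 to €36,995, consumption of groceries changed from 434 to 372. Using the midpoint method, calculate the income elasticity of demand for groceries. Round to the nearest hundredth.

%ΔQ = (372 − 434)/[(434+372)/2] = -62/403 ≈ -0.1538.
%ΔM = (36,995 − 62,000)/[(62,000+36,995)/2] = -25005/49497.5 ≈ -0.5052.
E_I = %ΔQ/%ΔM ≈ 0.30.
E_I ∈ (0,1): normal good (necessity).

0.30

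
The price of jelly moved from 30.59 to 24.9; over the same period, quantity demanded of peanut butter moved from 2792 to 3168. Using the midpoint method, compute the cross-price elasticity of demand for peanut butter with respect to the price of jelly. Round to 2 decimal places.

%ΔQ_x = (3168 − 2792)/[(2792+3168)/2] = 376/2980 ≈ 0.1262.
%ΔP_y = (24.9 − 30.59)/[(30.59+24.9)/2] ≈ -0.2051.
E_xy = 0.1262/-0.2051 ≈ -0.62.
E_xy < 0, so peanut butter and jelly are complements.

-0.62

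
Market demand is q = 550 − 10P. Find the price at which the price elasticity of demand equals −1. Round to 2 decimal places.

For linear demand q = a − bP, E = −bP/(a − bP). |E| = 1 ⇒ bP = a − bP ⇒ P = a/(2b).
P = 550/(2·10) = 27.50.

27.50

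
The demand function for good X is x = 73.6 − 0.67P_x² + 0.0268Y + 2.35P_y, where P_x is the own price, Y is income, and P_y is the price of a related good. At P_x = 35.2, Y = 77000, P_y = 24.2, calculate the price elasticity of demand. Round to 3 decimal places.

-1.217

First evaluate x: 73.6 − 0.67(35.2)² + 0.0268(77000) + 2.35(24.2) = 73.6 − 830.1568 + 2063.6 + 56.87 = 1363.9132.
∂x/∂P_x = −2·0.67·P_x = -47.168, so E_p = -47.168·(35.2/1363.9132) ≈ -1.217.
|E_p| > 1: demand is elastic.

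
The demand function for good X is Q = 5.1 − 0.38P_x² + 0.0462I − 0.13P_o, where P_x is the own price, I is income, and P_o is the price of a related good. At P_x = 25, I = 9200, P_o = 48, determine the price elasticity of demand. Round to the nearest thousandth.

At the given point, Q = 5.1 − 0.38(25)² + 0.0462(9200) − 0.13(48) = 5.1 − 237.5 + 425.04 − 6.24 = 186.4.
∂Q/∂P_x = −2·0.38·P_x = -19, so E_p = -19·(25/186.4) ≈ -2.548.
|E_p| > 1: demand is elastic.

-2.548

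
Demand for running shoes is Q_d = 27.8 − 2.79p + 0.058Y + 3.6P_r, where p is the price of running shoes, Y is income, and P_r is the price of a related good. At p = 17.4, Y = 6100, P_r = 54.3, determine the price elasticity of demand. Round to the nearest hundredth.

Substituting, Q_d = 27.8 − 2.79(17.4) + 0.058(6100) + 3.6(54.3) = 27.8 − 48.546 + 353.8 + 195.48 = 528.534.
∂Q_d/∂p = −2.79, so E_p = (−2.79)·(17.4/528.534) ≈ -0.09.
|E_p| < 1: demand is inelastic.

-0.09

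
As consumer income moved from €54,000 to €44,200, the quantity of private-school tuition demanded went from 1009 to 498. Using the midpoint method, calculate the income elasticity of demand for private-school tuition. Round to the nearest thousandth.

3.398

%ΔQ = (498 − 1009)/[(1009+498)/2] = -511/753.5 ≈ -0.6782.
%ΔM = (44,200 − 54,000)/[(54,000+44,200)/2] = -9800/49100 ≈ -0.1996.
E_I = %ΔQ/%ΔM ≈ 3.398.
E_I > 1: normal good (luxury).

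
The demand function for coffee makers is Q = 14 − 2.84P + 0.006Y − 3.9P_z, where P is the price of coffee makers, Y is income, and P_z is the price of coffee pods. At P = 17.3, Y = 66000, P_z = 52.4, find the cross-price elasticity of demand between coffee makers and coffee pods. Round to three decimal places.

-1.306

Evaluating quantity at (P, Y, P_z) gives Q = 14 − 2.84(17.3) + 0.006(66000) − 3.9(52.4) = 14 − 49.132 + 396 − 204.36 = 156.508.
∂Q/∂P_z = −3.9, so E_xy = -3.9·(52.4/156.508) ≈ -1.306.
E_xy < 0: the goods are complements.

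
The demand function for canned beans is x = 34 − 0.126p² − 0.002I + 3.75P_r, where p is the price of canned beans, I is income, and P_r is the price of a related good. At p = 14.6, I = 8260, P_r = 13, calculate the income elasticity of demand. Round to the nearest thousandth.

-0.420

First evaluate x: 34 − 0.126(14.6)² − 0.002(8260) + 3.75(13) = 34 − 26.8582 − 16.52 + 48.75 = 39.3718.
∂x/∂I = −0.002, so E_I = -0.002·(8260/39.3718) ≈ -0.420.
E_I < 0: inferior good.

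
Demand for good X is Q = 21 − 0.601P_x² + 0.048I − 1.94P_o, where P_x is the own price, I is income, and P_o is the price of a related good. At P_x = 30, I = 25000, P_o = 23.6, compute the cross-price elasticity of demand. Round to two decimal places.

-0.07

First evaluate Q: 21 − 0.601(30)² + 0.048(25000) − 1.94(23.6) = 21 − 540.9 + 1200 − 45.784 = 634.316.
∂Q/∂P_o = −1.94, so E_xy = -1.94·(23.6/634.316) ≈ -0.07.
E_xy < 0: the goods are complements.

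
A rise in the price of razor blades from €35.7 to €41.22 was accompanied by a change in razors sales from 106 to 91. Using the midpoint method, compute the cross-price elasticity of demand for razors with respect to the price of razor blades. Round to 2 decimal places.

-1.06

%ΔQ_x = (91 − 106)/[(106+91)/2] = -15/98.5 ≈ -0.1523.
%ΔP_y = (41.22 − 35.7)/[(35.7+41.22)/2] ≈ 0.1435.
E_xy = -0.1523/0.1435 ≈ -1.06.
E_xy < 0, so razors and razor blades are complements.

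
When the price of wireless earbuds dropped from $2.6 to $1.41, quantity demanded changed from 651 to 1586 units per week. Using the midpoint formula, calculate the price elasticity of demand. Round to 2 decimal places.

%Δq = (1586 − 651)/[(651 + 1586)/2] = 935/1118.5 ≈ 0.8359.
%Δp = (1.41 − 2.6)/[(2.6 + 1.41)/2] = -1.19/2.005 ≈ -0.5935.
Arc elasticity E = %Δq/%Δp ≈ 0.8359/-0.5935 ≈ -1.41.
|E| > 1: demand is elastic over this range.

-1.41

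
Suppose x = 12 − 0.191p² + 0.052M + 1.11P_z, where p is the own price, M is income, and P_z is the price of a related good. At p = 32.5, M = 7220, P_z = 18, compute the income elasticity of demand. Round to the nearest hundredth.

Substituting, x = 12 − 0.191(32.5)² + 0.052(7220) + 1.11(18) = 12 − 201.7438 + 375.44 + 19.98 = 205.6763.
∂x/∂M = +0.052, so E_I = 0.052·(7220/205.6763) ≈ 1.83.
E_I > 1: normal good (luxury).

1.83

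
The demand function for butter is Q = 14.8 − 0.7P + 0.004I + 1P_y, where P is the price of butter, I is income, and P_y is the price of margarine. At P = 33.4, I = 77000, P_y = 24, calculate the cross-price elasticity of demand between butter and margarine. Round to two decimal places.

0.07

First evaluate Q: 14.8 − 0.7(33.4) + 0.004(77000) + 1(24) = 14.8 − 23.38 + 308 + 24 = 323.42.
∂Q/∂P_y = +1, so E_xy = 1·(24/323.42) ≈ 0.07.
E_xy > 0: the goods are substitutes.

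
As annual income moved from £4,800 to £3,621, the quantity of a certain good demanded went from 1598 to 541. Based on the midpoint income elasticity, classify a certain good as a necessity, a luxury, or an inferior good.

luxury

%ΔQ = (541 − 1598)/[(1598+541)/2] = -1057/1069.5 ≈ -0.9883.
%ΔY = (3,621 − 4,800)/[(4,800+3,621)/2] = -1179/4210.5 ≈ -0.2800.
E_I = %ΔQ/%ΔY ≈ 3.530.
E_I > 1: normal good (luxury).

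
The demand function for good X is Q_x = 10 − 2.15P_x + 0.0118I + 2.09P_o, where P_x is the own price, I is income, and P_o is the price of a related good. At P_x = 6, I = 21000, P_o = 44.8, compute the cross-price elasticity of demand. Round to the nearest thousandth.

0.277

Substituting, Q_x = 10 − 2.15(6) + 0.0118(21000) + 2.09(44.8) = 10 − 12.9 + 247.8 + 93.632 = 338.532.
∂Q_x/∂P_o = +2.09, so E_xy = 2.09·(44.8/338.532) ≈ 0.277.
E_xy > 0: the goods are substitutes.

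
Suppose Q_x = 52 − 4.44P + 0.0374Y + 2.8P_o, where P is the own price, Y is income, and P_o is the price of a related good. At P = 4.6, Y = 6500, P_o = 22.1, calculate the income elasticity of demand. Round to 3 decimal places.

0.722

Substituting, Q_x = 52 − 4.44(4.6) + 0.0374(6500) + 2.8(22.1) = 52 − 20.424 + 243.1 + 61.88 = 336.556.
∂Q_x/∂Y = +0.0374, so E_I = 0.0374·(6500/336.556) ≈ 0.722.
E_I ∈ (0,1): normal good (necessity).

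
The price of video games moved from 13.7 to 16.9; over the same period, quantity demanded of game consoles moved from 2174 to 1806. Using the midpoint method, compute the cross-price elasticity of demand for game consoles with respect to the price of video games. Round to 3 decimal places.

%ΔQ_x = (1806 − 2174)/[(2174+1806)/2] = -368/1990 ≈ -0.1849.
%ΔP_y = (16.9 − 13.7)/[(13.7+16.9)/2] ≈ 0.2092.
E_xy = -0.1849/0.2092 ≈ -0.884.
E_xy < 0, so game consoles and video games are complements.

-0.884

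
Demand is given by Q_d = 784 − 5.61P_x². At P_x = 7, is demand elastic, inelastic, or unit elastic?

elastic

At P_x = 7, Q_d = 509.11.
dQ_d/dP_x = −2·5.61·P_x = −78.54.
Point elasticity E = (dQ_d/dP_x)·(P_x/Q_d) = -78.54 × 7/509.11 ≈ -1.080.
|E| ≈ 1.080 > 1, so demand is elastic.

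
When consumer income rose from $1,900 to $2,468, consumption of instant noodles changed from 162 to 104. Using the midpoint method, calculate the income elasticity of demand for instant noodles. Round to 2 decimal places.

%ΔQ = (104 − 162)/[(162+104)/2] = -58/133 ≈ -0.4361.
%ΔM = (2,468 − 1,900)/[(1,900+2,468)/2] = 568/2184 ≈ 0.2601.
E_I = %ΔQ/%ΔM ≈ -1.68.
E_I < 0: inferior good.

-1.68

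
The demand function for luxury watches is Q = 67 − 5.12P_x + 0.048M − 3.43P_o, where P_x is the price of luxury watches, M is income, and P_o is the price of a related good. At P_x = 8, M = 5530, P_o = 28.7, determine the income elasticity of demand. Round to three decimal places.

1.375

Evaluating quantity at (P_x, M, P_o) gives Q = 67 − 5.12(8) + 0.048(5530) − 3.43(28.7) = 67 − 40.96 + 265.44 − 98.441 = 193.039.
∂Q/∂M = +0.048, so E_I = 0.048·(5530/193.039) ≈ 1.375.
E_I > 1: normal good (luxury).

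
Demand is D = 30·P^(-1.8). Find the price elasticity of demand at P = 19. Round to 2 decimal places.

-1.80

For a Cobb–Douglas (constant-elasticity) form D = A·P^α·…, the elasticity with respect to P equals the exponent α at every point.
Here the exponent on P is -1.8, so the price elasticity of demand is -1.80.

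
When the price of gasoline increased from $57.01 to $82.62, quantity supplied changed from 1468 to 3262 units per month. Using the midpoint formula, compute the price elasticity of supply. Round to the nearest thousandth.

%ΔQ = (3262 − 1468)/[(1468 + 3262)/2] = 1794/2365 ≈ 0.7586.
%Δp = (82.62 − 57.01)/[(57.01 + 82.62)/2] = 25.61/69.815 ≈ 0.3668.
Arc elasticity E = %ΔQ/%Δp ≈ 0.7586/0.3668 ≈ 2.068.
|E| > 1: supply is elastic over this range.

2.068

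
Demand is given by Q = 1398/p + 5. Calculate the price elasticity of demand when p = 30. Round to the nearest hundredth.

At p = 30, Q = 51.6.
dQ/dp = −1398/p² = −1.5533.
Point elasticity E = (dQ/dp)·(p/Q) = -1.5533 × 30/51.6 ≈ -0.90.
|E| < 1, so demand is inelastic at this price.

-0.90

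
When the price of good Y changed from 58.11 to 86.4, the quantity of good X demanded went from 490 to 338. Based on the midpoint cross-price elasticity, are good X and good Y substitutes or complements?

%ΔQ_x = (338 − 490)/[(490+338)/2] = -152/414 ≈ -0.3671.
%ΔP_y = (86.4 − 58.11)/[(58.11+86.4)/2] ≈ 0.3915.
E_xy = -0.3671/0.3915 ≈ -0.938.
E_xy < 0, so the goods are complements.

complements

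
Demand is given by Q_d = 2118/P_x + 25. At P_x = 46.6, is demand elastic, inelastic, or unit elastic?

inelastic

At P_x = 46.6, Q_d = 70.4506.
dQ_d/dP_x = −2118/P_x² = −0.9753.
Point elasticity E = (dQ_d/dP_x)·(P_x/Q_d) = -0.9753 × 46.6/70.4506 ≈ -0.645.
|E| ≈ 0.645 < 1, so demand is inelastic.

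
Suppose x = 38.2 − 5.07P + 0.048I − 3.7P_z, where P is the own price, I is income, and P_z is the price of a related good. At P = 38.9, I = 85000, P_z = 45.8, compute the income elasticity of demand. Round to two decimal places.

1.09

First evaluate x: 38.2 − 5.07(38.9) + 0.048(85000) − 3.7(45.8) = 38.2 − 197.223 + 4080 − 169.46 = 3751.517.
∂x/∂I = +0.048, so E_I = 0.048·(85000/3751.517) ≈ 1.09.
E_I > 1: normal good (luxury).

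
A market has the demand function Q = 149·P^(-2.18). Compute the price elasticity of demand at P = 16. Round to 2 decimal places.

For a Cobb–Douglas (constant-elasticity) form Q = A·P^α·…, the elasticity with respect to P equals the exponent α at every point.
Here the exponent on P is -2.18, so the price elasticity of demand is -2.18.

-2.18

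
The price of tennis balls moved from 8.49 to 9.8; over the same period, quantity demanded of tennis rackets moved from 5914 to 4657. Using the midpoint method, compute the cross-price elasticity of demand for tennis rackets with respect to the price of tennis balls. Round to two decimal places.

%ΔQ_x = (4657 − 5914)/[(5914+4657)/2] = -1257/5285.5 ≈ -0.2378.
%ΔP_y = (9.8 − 8.49)/[(8.49+9.8)/2] ≈ 0.1432.
E_xy = -0.2378/0.1432 ≈ -1.66.
E_xy < 0, so tennis rackets and tennis balls are complements.

-1.66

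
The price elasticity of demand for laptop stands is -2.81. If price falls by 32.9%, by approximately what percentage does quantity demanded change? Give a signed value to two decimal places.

92.45

%ΔQ ≈ E × %ΔP = (-2.81) × (-32.9%) ≈ 92.45%.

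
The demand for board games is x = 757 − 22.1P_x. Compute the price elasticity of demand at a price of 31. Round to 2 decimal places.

-9.53

At P_x = 31, x = 71.9.
dx/dP_x = −22.1.
Point elasticity E = (dx/dP_x)·(P_x/x) = -22.1 × 31/71.9 ≈ -9.53.
|E| > 1, so demand is elastic at this price.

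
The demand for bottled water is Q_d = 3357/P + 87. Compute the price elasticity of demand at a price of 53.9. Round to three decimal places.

At P = 53.9, Q_d = 149.282.
dQ_d/dP = −3357/P² = −1.1555.
Point elasticity E = (dQ_d/dP)·(P/Q_d) = -1.1555 × 53.9/149.282 ≈ -0.417.
|E| < 1, so demand is inelastic at this price.

-0.417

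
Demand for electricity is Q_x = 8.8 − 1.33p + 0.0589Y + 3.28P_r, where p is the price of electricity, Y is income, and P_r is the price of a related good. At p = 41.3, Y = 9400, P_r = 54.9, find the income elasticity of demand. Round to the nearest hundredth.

Q_x = 8.8 − 1.33(41.3) + 0.0589(9400) + 3.28(54.9) = 8.8 − 54.929 + 553.66 + 180.072 = 687.603.
∂Q_x/∂Y = +0.0589, so E_I = 0.0589·(9400/687.603) ≈ 0.81.
E_I ∈ (0,1): normal good (necessity).

0.81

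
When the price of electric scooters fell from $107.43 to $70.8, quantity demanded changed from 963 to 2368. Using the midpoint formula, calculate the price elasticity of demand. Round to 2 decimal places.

%ΔQ = (2368 − 963)/[(963 + 2368)/2] = 1405/1665.5 ≈ 0.8436.
%Δp = (70.8 − 107.43)/[(107.43 + 70.8)/2] = -36.63/89.115 ≈ -0.4110.
Arc elasticity E = %ΔQ/%Δp ≈ 0.8436/-0.4110 ≈ -2.05.
|E| > 1: demand is elastic over this range.

-2.05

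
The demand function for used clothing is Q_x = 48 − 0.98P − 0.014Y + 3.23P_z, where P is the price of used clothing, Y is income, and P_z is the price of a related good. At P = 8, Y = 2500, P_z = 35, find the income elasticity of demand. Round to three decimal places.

-0.296

Substituting, Q_x = 48 − 0.98(8) − 0.014(2500) + 3.23(35) = 48 − 7.84 − 35 + 113.05 = 118.21.
∂Q_x/∂Y = −0.014, so E_I = -0.014·(2500/118.21) ≈ -0.296.
E_I < 0: inferior good.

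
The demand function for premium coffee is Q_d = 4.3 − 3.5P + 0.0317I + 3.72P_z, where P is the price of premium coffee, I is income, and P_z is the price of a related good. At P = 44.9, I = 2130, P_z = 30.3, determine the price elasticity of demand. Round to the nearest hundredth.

-5.74

First evaluate Q_d: 4.3 − 3.5(44.9) + 0.0317(2130) + 3.72(30.3) = 4.3 − 157.15 + 67.521 + 112.716 = 27.387.
∂Q_d/∂P = −3.5, so E_p = (−3.5)·(44.9/27.387) ≈ -5.74.
|E_p| > 1: demand is elastic.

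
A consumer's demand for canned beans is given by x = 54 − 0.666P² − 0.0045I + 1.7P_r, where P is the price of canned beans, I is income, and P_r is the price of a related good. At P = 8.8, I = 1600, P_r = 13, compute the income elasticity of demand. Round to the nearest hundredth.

Substituting, x = 54 − 0.666(8.8)² − 0.0045(1600) + 1.7(13) = 54 − 51.575 − 7.2 + 22.1 = 17.325.
∂x/∂I = −0.0045, so E_I = -0.0045·(1600/17.325) ≈ -0.42.
E_I < 0: inferior good.

-0.42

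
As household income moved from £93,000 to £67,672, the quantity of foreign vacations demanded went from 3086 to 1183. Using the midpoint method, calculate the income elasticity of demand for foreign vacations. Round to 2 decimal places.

2.83

%ΔQ = (1183 − 3086)/[(3086+1183)/2] = -1903/2134.5 ≈ -0.8915.
%ΔI = (67,672 − 93,000)/[(93,000+67,672)/2] = -25328/80336 ≈ -0.3153.
E_I = %ΔQ/%ΔI ≈ 2.83.
E_I > 1: normal good (luxury).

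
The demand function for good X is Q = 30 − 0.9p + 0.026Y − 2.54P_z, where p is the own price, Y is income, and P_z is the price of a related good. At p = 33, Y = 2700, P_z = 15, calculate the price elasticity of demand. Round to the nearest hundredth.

Substituting, Q = 30 − 0.9(33) + 0.026(2700) − 2.54(15) = 30 − 29.7 + 70.2 − 38.1 = 32.4.
∂Q/∂p = −0.9, so E_p = (−0.9)·(33/32.4) ≈ -0.92.
|E_p| < 1: demand is inelastic.

-0.92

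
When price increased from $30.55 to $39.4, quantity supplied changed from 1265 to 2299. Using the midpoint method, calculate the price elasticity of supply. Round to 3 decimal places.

2.293

%Δq = (2299 − 1265)/[(1265 + 2299)/2] = 1034/1782 ≈ 0.5802.
%ΔP = (39.4 − 30.55)/[(30.55 + 39.4)/2] = 8.85/34.975 ≈ 0.2530.
Arc elasticity E = %Δq/%ΔP ≈ 0.5802/0.2530 ≈ 2.293.
|E| > 1: supply is elastic over this range.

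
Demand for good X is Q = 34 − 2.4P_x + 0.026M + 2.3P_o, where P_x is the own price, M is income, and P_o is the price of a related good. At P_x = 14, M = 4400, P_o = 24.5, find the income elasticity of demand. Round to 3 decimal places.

0.668

Substituting, Q = 34 − 2.4(14) + 0.026(4400) + 2.3(24.5) = 34 − 33.6 + 114.4 + 56.35 = 171.15.
∂Q/∂M = +0.026, so E_I = 0.026·(4400/171.15) ≈ 0.668.
E_I ∈ (0,1): normal good (necessity).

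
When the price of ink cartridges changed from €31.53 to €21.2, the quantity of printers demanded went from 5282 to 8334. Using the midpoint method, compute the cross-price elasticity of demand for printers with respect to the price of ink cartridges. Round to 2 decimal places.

-1.14

%ΔQ_x = (8334 − 5282)/[(5282+8334)/2] = 3052/6808 ≈ 0.4483.
%ΔP_y = (21.2 − 31.53)/[(31.53+21.2)/2] ≈ -0.3918.
E_xy = 0.4483/-0.3918 ≈ -1.14.
E_xy < 0, so printers and ink cartridges are complements.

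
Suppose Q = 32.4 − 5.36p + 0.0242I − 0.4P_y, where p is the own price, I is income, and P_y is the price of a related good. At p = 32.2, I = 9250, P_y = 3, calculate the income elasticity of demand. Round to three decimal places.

2.715

Substituting, Q = 32.4 − 5.36(32.2) + 0.0242(9250) − 0.4(3) = 32.4 − 172.592 + 223.85 − 1.2 = 82.458.
∂Q/∂I = +0.0242, so E_I = 0.0242·(9250/82.458) ≈ 2.715.
E_I > 1: normal good (luxury).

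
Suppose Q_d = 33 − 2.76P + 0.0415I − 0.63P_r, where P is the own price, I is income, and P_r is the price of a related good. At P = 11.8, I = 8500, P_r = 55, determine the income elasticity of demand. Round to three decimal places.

1.107

First evaluate Q_d: 33 − 2.76(11.8) + 0.0415(8500) − 0.63(55) = 33 − 32.568 + 352.75 − 34.65 = 318.532.
∂Q_d/∂I = +0.0415, so E_I = 0.0415·(8500/318.532) ≈ 1.107.
E_I > 1: normal good (luxury).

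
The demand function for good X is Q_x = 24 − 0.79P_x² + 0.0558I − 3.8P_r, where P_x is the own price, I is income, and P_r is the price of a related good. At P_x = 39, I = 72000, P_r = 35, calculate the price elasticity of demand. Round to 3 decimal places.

At the given point, Q_x = 24 − 0.79(39)² + 0.0558(72000) − 3.8(35) = 24 − 1201.59 + 4017.6 − 133 = 2707.01.
∂Q_x/∂P_x = −2·0.79·P_x = -61.62, so E_p = -61.62·(39/2707.01) ≈ -0.888.
|E_p| < 1: demand is inelastic.

-0.888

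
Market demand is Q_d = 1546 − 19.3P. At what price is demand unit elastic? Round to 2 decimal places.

40.05

For linear demand Q_d = a − bP, E = −bP/(a − bP). |E| = 1 ⇒ bP = a − bP ⇒ P = a/(2b).
P = 1546/(2·19.3) ≈ 40.05.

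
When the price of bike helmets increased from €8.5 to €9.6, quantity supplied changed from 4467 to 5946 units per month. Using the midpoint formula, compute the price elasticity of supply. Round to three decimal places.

2.337

%ΔQ = (5946 − 4467)/[(4467 + 5946)/2] = 1479/5206.5 ≈ 0.2841.
%Δp = (9.6 − 8.5)/[(8.5 + 9.6)/2] = 1.1/9.05 ≈ 0.1215.
Arc elasticity E = %ΔQ/%Δp ≈ 0.2841/0.1215 ≈ 2.337.
|E| > 1: supply is elastic over this range.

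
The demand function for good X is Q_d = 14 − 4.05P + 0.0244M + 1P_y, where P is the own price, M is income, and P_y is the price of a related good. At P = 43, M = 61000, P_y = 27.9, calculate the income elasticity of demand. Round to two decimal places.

At the given point, Q_d = 14 − 4.05(43) + 0.0244(61000) + 1(27.9) = 14 − 174.15 + 1488.4 + 27.9 = 1356.15.
∂Q_d/∂M = +0.0244, so E_I = 0.0244·(61000/1356.15) ≈ 1.10.
E_I > 1: normal good (luxury).

1.10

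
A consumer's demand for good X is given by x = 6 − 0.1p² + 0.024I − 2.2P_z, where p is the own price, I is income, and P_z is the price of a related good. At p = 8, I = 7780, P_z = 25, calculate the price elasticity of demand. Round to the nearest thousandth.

x = 6 − 0.1(8)² + 0.024(7780) − 2.2(25) = 6 − 6.4 + 186.72 − 55 = 131.32.
∂x/∂p = −2·0.1·p = -1.6, so E_p = -1.6·(8/131.32) ≈ -0.097.
|E_p| < 1: demand is inelastic.

-0.097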